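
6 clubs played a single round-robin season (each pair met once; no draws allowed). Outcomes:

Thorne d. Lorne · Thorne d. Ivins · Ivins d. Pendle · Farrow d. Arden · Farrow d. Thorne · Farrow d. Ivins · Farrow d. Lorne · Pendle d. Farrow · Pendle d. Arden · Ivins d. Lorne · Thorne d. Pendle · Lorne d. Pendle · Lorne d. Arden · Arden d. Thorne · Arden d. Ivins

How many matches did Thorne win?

3

Thorne's results: beat Pendle, Lorne, Ivins; lost to Arden, Farrow.
That is 3 wins.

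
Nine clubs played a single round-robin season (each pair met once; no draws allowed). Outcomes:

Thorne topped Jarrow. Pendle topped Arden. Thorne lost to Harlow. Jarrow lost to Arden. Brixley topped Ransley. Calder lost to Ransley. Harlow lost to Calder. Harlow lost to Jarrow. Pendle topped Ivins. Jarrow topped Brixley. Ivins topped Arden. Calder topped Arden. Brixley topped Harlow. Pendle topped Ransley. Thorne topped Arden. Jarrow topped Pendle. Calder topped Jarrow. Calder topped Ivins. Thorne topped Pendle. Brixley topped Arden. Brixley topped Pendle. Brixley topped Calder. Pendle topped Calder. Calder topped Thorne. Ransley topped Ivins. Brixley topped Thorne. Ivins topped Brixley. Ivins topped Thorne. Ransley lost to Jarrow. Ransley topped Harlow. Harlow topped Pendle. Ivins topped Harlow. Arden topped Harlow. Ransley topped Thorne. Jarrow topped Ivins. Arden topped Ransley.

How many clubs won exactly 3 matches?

Win totals: Thorne 3, Ransley 4, Pendle 4, Harlow 2, Ivins 4, Calder 5, Brixley 6, Jarrow 5, Arden 3.
Exactly 3: Thorne, Arden — 2 clubs.

2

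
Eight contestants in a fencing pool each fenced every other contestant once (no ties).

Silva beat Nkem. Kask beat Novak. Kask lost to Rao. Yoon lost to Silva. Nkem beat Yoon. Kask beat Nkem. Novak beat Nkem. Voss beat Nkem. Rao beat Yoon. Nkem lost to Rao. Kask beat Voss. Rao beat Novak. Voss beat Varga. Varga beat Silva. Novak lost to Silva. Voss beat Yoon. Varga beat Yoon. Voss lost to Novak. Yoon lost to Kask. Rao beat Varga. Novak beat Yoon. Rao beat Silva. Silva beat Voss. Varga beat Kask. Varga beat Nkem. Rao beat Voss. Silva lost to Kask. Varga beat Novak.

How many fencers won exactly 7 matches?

1

Win totals: Kask 5, Rao 7, Voss 3, Yoon 0, Varga 5, Nkem 1, Novak 3, Silva 4.
Exactly 7: Rao — 1 fencer.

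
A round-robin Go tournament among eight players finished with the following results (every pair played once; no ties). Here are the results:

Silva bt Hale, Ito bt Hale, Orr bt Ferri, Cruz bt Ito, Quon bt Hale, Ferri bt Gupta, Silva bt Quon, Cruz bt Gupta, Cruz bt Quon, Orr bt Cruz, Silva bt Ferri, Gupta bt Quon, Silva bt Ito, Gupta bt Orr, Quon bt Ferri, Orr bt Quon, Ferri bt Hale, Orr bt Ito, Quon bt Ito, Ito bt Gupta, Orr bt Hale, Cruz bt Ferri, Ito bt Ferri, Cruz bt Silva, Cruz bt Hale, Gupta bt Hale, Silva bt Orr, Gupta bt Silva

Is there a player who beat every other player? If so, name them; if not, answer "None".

Highest win total is Cruz with 6 (out of 7 possible).
Cruz lost to Orr, so no player went undefeated.

None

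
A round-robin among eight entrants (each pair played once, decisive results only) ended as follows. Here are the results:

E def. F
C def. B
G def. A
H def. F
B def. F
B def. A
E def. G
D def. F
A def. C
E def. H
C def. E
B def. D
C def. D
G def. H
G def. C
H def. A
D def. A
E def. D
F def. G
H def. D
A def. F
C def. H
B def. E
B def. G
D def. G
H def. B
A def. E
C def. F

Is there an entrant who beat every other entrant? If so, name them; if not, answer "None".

None

Highest win total is C with 5 (out of 7 possible).
C lost to A, G, so no entrant went undefeated.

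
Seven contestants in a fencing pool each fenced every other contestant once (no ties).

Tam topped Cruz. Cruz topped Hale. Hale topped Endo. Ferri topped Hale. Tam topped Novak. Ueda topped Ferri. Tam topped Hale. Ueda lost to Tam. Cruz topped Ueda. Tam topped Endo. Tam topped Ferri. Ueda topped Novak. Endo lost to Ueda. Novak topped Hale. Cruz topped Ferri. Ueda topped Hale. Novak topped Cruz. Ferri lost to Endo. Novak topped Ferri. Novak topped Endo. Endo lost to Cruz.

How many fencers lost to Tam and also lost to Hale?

1

Tam beat: Endo, Cruz, Hale, Novak, Ueda, Ferri.
Hale beat: Endo.
Both beat: Endo — 1.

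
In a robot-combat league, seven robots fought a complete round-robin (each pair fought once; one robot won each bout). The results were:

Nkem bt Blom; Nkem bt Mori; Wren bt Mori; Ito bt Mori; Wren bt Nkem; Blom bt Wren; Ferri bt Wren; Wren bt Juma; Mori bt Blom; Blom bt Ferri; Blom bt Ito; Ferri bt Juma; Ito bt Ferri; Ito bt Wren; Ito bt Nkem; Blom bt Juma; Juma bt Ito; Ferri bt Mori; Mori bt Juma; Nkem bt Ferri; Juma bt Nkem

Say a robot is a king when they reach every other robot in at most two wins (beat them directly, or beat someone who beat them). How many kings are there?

Wren reaches everyone (king).
Blom reaches everyone (king).
Mori reaches everyone (king).
Juma reaches everyone (king).
Ferri reaches everyone (king).
Ito reaches everyone (king).
Nkem reaches everyone (king).
Kings: Wren, Blom, Mori, Juma, Ferri, Ito, Nkem — 7.

7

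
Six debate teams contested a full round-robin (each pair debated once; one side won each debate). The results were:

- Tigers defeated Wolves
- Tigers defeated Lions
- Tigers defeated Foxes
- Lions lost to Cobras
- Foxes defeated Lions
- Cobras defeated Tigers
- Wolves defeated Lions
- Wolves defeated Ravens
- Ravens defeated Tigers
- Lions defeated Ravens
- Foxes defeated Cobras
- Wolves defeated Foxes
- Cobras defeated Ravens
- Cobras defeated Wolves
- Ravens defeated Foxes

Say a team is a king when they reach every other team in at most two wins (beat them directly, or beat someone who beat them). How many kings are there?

5

Tigers reaches everyone (king).
Wolves reaches everyone (king).
Lions cannot reach Wolves, Cobras in two steps.
Ravens reaches everyone (king).
Foxes reaches everyone (king).
Cobras reaches everyone (king).
Kings: Tigers, Wolves, Ravens, Foxes, Cobras — 5.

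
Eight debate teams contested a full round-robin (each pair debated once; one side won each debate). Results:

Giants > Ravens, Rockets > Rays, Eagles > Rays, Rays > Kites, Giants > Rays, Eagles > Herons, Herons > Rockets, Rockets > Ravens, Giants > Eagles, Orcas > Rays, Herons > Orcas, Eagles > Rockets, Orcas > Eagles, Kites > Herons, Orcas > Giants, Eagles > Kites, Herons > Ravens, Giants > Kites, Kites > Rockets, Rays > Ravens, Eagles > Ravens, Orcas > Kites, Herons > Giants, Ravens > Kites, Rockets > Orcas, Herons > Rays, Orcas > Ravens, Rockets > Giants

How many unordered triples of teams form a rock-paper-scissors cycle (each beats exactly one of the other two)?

Win totals: Rays 2, Kites 2, Herons 5, Rockets 4, Ravens 1, Giants 4, Orcas 5, Eagles 5.
A team with w wins dominates both others in C(w,2) triples; summing gives 1 + 1 + 10 + 6 + 0 + 6 + 10 + 10 = 44 transitive triples.
Total triples C(8,3) = 56, so cyclic triples = 56 − 44 = 12.

12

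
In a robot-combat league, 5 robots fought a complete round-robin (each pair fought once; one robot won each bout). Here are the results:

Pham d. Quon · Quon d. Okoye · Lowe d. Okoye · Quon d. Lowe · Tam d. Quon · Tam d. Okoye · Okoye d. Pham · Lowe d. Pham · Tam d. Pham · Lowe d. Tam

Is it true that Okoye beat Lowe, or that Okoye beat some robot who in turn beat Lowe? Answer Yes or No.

Okoye did not beat Lowe directly.
Okoye beat Pham, but each of them lost to Lowe. No two-step path.

No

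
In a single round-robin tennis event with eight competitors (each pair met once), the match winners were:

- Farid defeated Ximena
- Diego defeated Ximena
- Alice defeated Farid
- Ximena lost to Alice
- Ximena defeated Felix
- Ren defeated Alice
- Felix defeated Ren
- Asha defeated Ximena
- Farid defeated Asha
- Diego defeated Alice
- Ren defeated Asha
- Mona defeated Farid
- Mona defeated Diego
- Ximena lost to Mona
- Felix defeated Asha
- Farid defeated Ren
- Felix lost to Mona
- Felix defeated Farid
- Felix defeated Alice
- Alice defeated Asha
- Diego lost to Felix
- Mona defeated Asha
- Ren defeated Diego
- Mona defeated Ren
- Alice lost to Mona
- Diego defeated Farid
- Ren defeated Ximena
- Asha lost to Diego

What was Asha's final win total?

1

Asha's results: beat Ximena; lost to Diego, Felix, Ren, Alice, Farid, Mona.
That is 1 win.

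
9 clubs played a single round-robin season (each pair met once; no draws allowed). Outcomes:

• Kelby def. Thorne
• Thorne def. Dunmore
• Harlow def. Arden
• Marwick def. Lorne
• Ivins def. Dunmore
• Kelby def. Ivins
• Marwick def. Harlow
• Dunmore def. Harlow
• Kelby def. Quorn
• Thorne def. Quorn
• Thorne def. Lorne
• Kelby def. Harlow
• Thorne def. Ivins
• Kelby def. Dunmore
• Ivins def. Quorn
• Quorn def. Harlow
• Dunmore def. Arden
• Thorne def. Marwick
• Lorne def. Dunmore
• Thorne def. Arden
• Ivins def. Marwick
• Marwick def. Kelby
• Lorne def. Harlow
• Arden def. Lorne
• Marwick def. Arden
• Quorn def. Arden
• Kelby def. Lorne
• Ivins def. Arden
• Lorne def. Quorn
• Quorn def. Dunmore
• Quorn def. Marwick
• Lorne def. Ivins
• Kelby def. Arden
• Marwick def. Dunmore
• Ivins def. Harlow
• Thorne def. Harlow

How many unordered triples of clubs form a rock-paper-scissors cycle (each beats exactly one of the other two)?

Win totals: Arden 1, Lorne 4, Kelby 7, Dunmore 2, Thorne 7, Marwick 5, Quorn 4, Harlow 1, Ivins 5.
A club with w wins dominates both others in C(w,2) triples; summing gives 0 + 6 + 21 + 1 + 21 + 10 + 6 + 0 + 10 = 75 transitive triples.
Total triples C(9,3) = 84, so cyclic triples = 84 − 75 = 9.

9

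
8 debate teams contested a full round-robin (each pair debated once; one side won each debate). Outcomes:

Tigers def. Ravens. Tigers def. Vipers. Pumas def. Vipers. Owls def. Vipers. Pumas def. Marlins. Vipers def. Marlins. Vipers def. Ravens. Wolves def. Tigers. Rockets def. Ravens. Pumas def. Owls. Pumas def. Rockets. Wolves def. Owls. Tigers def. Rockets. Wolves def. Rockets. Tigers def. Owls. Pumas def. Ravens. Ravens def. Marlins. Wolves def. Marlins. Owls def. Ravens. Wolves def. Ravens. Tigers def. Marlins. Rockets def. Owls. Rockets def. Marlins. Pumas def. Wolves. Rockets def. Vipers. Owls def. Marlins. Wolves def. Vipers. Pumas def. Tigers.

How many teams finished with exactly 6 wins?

1

Win totals: Ravens 1, Pumas 7, Rockets 4, Vipers 2, Owls 3, Tigers 5, Marlins 0, Wolves 6.
Exactly 6: Wolves — 1 team.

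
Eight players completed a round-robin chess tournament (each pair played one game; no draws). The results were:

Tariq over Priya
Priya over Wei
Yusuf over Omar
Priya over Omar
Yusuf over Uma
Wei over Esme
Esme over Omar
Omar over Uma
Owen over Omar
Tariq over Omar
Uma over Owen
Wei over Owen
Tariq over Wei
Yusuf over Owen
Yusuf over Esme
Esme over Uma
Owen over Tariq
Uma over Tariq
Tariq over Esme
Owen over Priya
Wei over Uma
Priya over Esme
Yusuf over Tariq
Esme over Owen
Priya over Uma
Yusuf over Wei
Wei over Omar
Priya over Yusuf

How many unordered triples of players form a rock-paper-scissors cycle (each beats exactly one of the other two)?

Win totals: Esme 3, Wei 4, Owen 3, Yusuf 6, Tariq 4, Uma 2, Omar 1, Priya 5.
A player with w wins dominates both others in C(w,2) triples; summing gives 3 + 6 + 3 + 15 + 6 + 1 + 0 + 10 = 44 transitive triples.
Total triples C(8,3) = 56, so cyclic triples = 56 − 44 = 12.

12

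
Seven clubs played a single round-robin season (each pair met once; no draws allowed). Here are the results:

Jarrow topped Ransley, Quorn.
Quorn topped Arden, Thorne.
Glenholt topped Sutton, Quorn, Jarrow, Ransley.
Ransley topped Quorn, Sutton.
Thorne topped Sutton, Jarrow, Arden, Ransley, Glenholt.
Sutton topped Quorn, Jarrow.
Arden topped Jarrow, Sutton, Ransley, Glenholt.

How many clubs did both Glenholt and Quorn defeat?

Glenholt beat: Sutton, Jarrow, Quorn, Ransley.
Quorn beat: Arden, Thorne.
No one was beaten by both.

0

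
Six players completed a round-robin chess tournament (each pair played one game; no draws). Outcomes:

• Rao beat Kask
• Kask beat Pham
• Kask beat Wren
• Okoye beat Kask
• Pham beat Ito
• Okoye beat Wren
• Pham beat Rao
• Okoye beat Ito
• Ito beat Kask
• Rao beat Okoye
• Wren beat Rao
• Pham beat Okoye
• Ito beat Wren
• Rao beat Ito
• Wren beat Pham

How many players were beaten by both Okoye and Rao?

Okoye beat: Wren, Ito, Kask.
Rao beat: Okoye, Ito, Kask.
Both beat: Ito, Kask — 2.

2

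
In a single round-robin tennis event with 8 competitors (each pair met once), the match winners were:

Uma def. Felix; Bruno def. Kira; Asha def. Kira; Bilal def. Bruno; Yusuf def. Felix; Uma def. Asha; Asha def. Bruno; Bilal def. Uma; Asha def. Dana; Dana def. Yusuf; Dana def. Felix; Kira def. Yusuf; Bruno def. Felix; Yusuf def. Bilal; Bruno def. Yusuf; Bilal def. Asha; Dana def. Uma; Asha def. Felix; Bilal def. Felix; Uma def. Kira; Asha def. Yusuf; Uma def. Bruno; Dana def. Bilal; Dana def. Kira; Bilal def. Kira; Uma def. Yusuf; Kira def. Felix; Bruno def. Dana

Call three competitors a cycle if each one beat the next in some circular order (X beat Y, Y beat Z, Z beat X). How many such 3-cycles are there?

Win totals: Dana 5, Felix 0, Kira 2, Uma 5, Asha 5, Yusuf 2, Bruno 4, Bilal 5.
A competitor with w wins dominates both others in C(w,2) triples; summing gives 10 + 0 + 1 + 10 + 10 + 1 + 6 + 10 = 48 transitive triples.
Total triples C(8,3) = 56, so cyclic triples = 56 − 48 = 8.

8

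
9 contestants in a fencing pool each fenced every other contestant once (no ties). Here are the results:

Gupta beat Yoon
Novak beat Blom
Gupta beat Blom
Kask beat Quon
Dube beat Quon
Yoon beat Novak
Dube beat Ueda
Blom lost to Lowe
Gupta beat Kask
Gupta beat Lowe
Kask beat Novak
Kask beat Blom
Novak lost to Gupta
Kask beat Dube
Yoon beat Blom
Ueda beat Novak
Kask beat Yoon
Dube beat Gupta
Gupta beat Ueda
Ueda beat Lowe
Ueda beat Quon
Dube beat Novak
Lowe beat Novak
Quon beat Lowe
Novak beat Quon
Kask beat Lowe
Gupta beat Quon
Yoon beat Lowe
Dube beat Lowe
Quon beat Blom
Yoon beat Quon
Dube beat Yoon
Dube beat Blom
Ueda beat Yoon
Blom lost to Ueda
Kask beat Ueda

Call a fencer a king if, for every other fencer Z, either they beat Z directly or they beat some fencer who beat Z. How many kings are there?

Novak cannot reach Ueda, Yoon, Kask, Dube, Gupta in two steps.
Ueda cannot reach Kask, Dube, Gupta in two steps.
Quon cannot reach Ueda, Yoon, Kask, Dube, Gupta in two steps.
Yoon cannot reach Ueda, Kask, Dube, Gupta in two steps.
Kask reaches everyone (king).
Dube reaches everyone (king).
Gupta reaches everyone (king).
Lowe cannot reach Ueda, Yoon, Kask, Dube, Gupta in two steps.
Blom cannot reach Novak, Ueda, Quon, Yoon, Kask, Dube, Gupta, Lowe in two steps.
Kings: Kask, Dube, Gupta — 3.

3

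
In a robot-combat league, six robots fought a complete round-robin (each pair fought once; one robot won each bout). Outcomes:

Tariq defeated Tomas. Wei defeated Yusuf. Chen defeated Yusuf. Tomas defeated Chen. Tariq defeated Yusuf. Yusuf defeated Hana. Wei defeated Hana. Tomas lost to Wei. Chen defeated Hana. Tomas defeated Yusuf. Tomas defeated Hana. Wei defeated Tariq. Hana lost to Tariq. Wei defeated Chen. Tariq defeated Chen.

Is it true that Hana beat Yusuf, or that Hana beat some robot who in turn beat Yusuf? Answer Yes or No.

Hana did not beat Yusuf directly.
Hana beat no one, so there is no intermediate robot.

No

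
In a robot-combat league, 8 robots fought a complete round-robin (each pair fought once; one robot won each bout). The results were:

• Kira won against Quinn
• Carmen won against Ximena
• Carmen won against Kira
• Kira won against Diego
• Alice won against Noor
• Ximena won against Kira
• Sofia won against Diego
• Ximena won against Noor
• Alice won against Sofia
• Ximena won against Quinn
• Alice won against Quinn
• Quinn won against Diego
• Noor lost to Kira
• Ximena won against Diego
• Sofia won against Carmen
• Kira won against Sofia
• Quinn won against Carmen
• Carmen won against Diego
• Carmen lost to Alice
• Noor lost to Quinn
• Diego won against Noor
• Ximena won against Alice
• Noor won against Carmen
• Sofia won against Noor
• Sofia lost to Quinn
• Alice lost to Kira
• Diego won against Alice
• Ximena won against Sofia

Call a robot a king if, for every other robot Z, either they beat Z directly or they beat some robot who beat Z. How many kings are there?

4

Alice reaches everyone (king).
Noor cannot reach Alice, Quinn, Sofia in two steps.
Ximena reaches everyone (king).
Quinn reaches everyone (king).
Kira cannot reach Ximena in two steps.
Diego cannot reach Ximena, Kira in two steps.
Carmen reaches everyone (king).
Sofia cannot reach Quinn in two steps.
Kings: Alice, Ximena, Quinn, Carmen — 4.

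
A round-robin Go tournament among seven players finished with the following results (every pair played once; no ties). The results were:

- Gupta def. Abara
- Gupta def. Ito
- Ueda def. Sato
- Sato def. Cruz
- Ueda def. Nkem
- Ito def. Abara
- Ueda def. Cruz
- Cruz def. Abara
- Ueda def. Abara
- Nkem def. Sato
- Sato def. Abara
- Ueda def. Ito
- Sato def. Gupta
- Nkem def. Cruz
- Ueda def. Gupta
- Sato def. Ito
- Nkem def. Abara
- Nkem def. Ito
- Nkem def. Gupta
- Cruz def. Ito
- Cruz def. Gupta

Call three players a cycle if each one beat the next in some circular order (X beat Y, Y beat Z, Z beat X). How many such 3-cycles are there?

Win totals: Cruz 3, Ueda 6, Ito 1, Gupta 2, Abara 0, Nkem 5, Sato 4.
A player with w wins dominates both others in C(w,2) triples; summing gives 3 + 15 + 0 + 1 + 0 + 10 + 6 = 35 transitive triples.
Total triples C(7,3) = 35, so cyclic triples = 35 − 35 = 0.

0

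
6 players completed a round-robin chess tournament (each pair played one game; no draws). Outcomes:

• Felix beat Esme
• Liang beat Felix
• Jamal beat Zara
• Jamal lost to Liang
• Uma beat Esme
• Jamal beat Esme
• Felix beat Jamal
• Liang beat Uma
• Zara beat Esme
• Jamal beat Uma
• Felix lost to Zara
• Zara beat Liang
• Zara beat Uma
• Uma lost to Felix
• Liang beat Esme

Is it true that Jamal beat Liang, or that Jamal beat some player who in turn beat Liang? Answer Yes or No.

Jamal did not beat Liang directly.
Jamal beat Uma, Zara, Esme. Of those, Zara beat Liang.

Yes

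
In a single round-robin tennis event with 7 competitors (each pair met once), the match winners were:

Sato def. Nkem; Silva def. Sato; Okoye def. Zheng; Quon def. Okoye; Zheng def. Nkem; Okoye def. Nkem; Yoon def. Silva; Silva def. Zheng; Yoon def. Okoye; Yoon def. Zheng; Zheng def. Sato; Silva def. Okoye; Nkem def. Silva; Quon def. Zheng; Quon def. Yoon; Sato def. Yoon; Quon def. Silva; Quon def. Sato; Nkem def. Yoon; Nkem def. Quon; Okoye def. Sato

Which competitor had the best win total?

Win totals: Sato 2, Okoye 3, Zheng 2, Nkem 3, Silva 3, Quon 5, Yoon 3.
Quon leads with 5 wins (next highest: 3).

Quon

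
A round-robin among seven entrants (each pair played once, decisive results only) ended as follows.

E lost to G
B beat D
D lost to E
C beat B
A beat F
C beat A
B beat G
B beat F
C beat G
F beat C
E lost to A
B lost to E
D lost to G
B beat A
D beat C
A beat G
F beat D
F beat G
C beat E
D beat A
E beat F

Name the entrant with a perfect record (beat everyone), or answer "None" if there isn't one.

Highest win total is C with 4 (out of 6 possible).
C lost to D, F, so no entrant went undefeated.

None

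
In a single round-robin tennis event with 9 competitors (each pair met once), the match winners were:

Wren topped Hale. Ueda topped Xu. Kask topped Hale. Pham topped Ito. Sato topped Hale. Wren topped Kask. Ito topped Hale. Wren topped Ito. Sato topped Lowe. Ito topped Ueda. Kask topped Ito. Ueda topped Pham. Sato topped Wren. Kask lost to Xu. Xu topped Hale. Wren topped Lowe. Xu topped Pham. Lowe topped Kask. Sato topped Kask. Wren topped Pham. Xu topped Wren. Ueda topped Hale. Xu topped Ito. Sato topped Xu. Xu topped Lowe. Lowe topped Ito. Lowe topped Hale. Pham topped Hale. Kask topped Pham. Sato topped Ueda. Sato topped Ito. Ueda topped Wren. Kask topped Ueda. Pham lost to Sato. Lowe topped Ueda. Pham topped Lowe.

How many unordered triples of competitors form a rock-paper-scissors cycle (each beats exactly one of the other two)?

Win totals: Ito 2, Kask 4, Lowe 4, Sato 8, Xu 6, Wren 5, Hale 0, Pham 3, Ueda 4.
A competitor with w wins dominates both others in C(w,2) triples; summing gives 1 + 6 + 6 + 28 + 15 + 10 + 0 + 3 + 6 = 75 transitive triples.
Total triples C(9,3) = 84, so cyclic triples = 84 − 75 = 9.

9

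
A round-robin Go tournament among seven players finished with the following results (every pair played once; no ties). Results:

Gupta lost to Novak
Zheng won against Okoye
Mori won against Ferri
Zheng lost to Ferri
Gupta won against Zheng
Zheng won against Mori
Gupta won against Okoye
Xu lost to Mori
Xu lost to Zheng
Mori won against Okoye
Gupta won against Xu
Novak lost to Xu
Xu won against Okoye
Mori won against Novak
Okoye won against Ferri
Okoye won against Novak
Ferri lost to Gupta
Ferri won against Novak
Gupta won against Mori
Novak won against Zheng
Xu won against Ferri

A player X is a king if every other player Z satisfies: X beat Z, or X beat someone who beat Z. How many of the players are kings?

4

Mori reaches everyone (king).
Xu cannot reach Mori in two steps.
Ferri reaches everyone (king).
Okoye cannot reach Mori, Xu in two steps.
Zheng cannot reach Gupta in two steps.
Novak reaches everyone (king).
Gupta reaches everyone (king).
Kings: Mori, Ferri, Novak, Gupta — 4.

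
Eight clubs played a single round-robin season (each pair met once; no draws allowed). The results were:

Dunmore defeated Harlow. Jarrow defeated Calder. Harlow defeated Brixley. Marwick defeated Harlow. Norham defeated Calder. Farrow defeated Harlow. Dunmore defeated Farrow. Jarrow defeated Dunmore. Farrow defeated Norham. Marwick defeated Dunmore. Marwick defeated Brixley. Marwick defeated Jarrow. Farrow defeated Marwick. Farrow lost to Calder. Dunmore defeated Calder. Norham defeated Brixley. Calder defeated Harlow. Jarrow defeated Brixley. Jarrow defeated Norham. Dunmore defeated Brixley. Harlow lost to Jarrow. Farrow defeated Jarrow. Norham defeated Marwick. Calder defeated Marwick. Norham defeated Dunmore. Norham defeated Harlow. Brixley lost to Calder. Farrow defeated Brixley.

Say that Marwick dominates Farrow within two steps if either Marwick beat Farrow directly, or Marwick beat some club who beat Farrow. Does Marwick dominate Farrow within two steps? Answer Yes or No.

Yes

Marwick did not beat Farrow directly.
Marwick beat Harlow, Dunmore, Jarrow, Brixley. Of those, Dunmore beat Farrow.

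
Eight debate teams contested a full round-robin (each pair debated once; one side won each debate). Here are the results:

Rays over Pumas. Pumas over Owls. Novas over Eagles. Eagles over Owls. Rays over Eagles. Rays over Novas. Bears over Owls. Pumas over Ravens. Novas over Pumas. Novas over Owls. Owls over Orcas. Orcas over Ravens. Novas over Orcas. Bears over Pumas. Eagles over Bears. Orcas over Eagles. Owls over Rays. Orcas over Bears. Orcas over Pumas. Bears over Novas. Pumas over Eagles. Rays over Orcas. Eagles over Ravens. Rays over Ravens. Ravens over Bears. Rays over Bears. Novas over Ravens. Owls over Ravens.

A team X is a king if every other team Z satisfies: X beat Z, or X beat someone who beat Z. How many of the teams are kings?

Novas reaches everyone (king).
Owls reaches everyone (king).
Rays reaches everyone (king).
Pumas cannot reach Novas in two steps.
Orcas cannot reach Rays in two steps.
Eagles reaches everyone (king).
Ravens cannot reach Rays, Orcas, Eagles in two steps.
Bears reaches everyone (king).
Kings: Novas, Owls, Rays, Eagles, Bears — 5.

5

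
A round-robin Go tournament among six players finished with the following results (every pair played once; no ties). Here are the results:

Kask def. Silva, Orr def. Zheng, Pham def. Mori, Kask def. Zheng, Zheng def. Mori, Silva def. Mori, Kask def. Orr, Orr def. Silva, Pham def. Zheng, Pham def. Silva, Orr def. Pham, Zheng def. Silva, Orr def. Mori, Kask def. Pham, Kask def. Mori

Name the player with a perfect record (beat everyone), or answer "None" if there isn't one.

Kask has 5 wins out of 5 opponents — a perfect record.

Kask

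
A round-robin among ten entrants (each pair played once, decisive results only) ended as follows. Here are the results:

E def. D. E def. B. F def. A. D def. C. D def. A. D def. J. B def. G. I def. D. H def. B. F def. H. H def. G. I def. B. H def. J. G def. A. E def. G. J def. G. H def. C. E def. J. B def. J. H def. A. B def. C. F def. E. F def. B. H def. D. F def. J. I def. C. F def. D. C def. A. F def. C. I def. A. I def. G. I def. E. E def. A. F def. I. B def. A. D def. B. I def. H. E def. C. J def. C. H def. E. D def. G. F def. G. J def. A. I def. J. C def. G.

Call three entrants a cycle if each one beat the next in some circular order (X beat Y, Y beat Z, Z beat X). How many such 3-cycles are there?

0

Win totals: A 0, B 4, C 2, D 5, E 6, F 9, G 1, H 7, I 8, J 3.
An entrant with w wins dominates both others in C(w,2) triples; summing gives 0 + 6 + 1 + 10 + 15 + 36 + 0 + 21 + 28 + 3 = 120 transitive triples.
Total triples C(10,3) = 120, so cyclic triples = 120 − 120 = 0.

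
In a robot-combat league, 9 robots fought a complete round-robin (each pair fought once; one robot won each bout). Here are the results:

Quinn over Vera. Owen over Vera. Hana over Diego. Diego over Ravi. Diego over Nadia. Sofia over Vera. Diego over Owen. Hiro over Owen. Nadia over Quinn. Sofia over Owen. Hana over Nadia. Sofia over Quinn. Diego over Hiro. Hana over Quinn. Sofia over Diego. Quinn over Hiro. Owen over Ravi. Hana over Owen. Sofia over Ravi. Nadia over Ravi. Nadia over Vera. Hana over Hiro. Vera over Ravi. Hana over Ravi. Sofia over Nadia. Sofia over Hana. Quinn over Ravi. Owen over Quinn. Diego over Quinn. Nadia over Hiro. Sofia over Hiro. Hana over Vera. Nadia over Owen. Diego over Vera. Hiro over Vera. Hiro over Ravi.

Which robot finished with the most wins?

Win totals: Vera 1, Diego 6, Hana 7, Hiro 3, Owen 3, Ravi 0, Quinn 3, Nadia 5, Sofia 8.
Sofia leads with 8 wins (next highest: 7).

Sofia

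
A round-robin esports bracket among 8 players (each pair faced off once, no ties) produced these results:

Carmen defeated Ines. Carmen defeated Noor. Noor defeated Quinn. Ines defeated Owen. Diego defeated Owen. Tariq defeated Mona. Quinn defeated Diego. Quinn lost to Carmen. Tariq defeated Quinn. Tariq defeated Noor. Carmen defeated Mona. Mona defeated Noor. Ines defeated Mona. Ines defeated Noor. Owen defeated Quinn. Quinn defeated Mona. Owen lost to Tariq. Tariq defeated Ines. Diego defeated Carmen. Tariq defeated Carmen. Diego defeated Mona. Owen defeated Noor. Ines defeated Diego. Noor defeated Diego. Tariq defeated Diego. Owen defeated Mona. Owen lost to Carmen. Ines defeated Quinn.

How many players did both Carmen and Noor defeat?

1

Carmen beat: Quinn, Ines, Noor, Owen, Mona.
Noor beat: Quinn, Diego.
Both beat: Quinn — 1.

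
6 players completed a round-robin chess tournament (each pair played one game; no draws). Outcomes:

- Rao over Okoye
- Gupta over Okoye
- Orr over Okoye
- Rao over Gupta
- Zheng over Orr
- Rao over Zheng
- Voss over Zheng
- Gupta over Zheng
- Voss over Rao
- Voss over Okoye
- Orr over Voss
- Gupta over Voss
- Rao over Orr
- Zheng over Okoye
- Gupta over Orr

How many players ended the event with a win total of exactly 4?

2

Win totals: Okoye 0, Gupta 4, Zheng 2, Rao 4, Voss 3, Orr 2.
Exactly 4: Gupta, Rao — 2 players.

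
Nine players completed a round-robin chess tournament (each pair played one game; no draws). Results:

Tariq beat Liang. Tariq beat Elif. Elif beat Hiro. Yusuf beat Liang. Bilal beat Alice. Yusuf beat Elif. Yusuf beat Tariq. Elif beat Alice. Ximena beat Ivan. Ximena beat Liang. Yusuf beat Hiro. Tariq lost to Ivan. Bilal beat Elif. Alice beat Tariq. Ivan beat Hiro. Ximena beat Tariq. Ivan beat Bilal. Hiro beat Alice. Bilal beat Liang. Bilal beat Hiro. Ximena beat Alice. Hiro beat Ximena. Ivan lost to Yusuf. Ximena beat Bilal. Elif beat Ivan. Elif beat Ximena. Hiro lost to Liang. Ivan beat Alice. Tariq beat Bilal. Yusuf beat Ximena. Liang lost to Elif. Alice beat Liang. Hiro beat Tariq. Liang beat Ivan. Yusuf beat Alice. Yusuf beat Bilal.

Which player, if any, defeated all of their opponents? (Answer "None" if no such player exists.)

Yusuf has 8 wins out of 8 opponents — a perfect record.

Yusuf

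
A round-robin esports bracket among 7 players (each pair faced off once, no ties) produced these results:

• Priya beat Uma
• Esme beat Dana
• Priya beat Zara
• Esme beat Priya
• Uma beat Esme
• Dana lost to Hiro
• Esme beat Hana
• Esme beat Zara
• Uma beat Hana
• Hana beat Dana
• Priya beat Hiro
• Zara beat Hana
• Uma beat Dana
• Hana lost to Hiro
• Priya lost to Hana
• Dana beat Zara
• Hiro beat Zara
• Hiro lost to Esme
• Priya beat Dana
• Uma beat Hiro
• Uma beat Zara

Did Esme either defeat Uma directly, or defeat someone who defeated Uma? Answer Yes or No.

Yes

Esme did not beat Uma directly.
Esme beat Zara, Hana, Hiro, Priya, Dana. Of those, Priya beat Uma.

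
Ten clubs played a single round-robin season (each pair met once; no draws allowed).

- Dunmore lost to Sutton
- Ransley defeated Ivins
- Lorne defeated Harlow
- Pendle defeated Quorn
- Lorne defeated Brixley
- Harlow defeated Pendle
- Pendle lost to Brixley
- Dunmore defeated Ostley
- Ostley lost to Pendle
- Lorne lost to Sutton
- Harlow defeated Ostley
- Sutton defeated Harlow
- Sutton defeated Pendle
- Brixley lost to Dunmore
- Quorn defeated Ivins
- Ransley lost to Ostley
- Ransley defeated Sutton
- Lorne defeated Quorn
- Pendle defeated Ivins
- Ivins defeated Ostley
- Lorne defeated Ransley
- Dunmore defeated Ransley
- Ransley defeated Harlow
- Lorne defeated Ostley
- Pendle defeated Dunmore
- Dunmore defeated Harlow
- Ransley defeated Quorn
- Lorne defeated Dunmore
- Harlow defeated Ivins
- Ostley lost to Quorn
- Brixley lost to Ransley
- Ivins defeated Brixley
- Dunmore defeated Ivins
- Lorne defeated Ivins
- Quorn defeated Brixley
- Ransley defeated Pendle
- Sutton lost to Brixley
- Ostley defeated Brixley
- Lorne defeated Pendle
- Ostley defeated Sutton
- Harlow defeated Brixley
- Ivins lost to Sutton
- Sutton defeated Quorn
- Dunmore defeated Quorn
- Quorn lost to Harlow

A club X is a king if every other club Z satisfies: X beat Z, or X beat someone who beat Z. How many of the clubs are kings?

4

Harlow cannot reach Lorne in two steps.
Quorn cannot reach Harlow, Lorne, Dunmore in two steps.
Ivins cannot reach Harlow, Quorn, Lorne, Dunmore in two steps.
Sutton reaches everyone (king).
Brixley cannot reach Ransley in two steps.
Ransley reaches everyone (king).
Ostley reaches everyone (king).
Pendle cannot reach Lorne in two steps.
Lorne reaches everyone (king).
Dunmore cannot reach Lorne in two steps.
Kings: Sutton, Ransley, Ostley, Lorne — 4.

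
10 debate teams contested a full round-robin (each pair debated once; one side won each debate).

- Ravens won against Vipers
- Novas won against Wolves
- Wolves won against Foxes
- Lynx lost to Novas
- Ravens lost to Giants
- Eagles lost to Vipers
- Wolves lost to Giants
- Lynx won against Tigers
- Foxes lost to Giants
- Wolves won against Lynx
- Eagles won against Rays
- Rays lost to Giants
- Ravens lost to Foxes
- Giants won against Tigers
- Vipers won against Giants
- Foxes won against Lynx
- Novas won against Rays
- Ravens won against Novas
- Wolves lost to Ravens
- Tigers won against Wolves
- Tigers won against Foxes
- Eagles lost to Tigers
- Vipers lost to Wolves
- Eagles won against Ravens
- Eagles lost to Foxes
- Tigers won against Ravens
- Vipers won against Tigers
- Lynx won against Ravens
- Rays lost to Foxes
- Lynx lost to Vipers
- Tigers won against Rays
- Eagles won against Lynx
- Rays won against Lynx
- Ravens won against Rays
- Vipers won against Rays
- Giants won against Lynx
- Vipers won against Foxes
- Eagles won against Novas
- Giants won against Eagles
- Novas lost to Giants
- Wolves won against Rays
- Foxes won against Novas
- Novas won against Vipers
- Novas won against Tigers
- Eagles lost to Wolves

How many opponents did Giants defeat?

Giants' results: beat Novas, Rays, Wolves, Tigers, Lynx, Ravens, Eagles, Foxes; lost to Vipers.
That is 8 wins.

8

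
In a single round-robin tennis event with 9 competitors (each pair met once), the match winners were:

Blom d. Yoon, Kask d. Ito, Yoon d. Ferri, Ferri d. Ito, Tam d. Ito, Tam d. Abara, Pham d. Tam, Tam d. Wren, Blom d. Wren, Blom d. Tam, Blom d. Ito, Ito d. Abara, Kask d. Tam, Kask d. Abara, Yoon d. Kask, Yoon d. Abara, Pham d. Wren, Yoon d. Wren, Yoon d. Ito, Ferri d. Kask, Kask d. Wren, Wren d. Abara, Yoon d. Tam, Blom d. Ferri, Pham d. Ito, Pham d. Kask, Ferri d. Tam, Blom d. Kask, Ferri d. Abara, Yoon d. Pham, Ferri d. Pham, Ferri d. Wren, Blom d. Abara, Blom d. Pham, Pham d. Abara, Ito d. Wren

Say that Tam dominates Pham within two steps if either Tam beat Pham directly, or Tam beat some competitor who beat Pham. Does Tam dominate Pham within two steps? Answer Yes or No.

Tam did not beat Pham directly.
Tam beat Ito, Wren, Abara, but each of them lost to Pham. No two-step path.

No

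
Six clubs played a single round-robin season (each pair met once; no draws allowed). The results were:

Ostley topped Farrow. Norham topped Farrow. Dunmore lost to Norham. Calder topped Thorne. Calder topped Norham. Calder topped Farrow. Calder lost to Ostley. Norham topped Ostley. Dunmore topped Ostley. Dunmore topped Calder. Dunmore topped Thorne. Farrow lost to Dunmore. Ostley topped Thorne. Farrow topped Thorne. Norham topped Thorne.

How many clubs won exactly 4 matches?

2

Win totals: Thorne 0, Calder 3, Norham 4, Dunmore 4, Ostley 3, Farrow 1.
Exactly 4: Norham, Dunmore — 2 clubs.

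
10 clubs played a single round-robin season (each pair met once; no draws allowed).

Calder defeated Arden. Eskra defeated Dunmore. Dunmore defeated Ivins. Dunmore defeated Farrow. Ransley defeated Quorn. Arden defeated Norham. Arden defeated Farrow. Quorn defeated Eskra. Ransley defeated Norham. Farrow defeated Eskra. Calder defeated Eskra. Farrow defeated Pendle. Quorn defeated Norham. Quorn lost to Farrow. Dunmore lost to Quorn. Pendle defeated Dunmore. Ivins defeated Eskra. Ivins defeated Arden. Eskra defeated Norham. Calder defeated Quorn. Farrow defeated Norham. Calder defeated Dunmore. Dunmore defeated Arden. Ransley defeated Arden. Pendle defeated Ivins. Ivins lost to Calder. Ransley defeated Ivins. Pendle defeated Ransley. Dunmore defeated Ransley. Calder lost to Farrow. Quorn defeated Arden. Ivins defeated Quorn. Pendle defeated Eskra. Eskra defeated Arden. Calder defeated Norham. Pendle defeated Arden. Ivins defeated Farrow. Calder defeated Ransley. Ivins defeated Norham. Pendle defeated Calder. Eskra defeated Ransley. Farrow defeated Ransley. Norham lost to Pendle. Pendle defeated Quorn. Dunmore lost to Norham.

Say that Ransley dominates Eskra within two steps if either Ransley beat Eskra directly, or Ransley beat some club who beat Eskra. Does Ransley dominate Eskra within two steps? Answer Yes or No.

Yes

Ransley did not beat Eskra directly.
Ransley beat Ivins, Quorn, Arden, Norham. Of those, Ivins beat Eskra.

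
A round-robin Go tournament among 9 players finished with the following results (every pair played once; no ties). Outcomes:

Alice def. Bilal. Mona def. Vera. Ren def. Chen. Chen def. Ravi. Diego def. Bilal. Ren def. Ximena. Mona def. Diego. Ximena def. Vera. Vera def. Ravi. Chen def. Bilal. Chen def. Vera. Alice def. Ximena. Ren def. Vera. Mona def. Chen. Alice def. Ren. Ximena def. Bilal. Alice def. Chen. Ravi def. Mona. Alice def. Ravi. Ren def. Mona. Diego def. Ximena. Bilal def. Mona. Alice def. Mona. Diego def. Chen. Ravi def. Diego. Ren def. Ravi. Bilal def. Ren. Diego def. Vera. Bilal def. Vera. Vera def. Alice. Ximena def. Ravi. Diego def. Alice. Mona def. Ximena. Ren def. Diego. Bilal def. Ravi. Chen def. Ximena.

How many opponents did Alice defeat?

6

Alice's results: beat Mona, Ren, Ravi, Chen, Ximena, Bilal; lost to Diego, Vera.
That is 6 wins.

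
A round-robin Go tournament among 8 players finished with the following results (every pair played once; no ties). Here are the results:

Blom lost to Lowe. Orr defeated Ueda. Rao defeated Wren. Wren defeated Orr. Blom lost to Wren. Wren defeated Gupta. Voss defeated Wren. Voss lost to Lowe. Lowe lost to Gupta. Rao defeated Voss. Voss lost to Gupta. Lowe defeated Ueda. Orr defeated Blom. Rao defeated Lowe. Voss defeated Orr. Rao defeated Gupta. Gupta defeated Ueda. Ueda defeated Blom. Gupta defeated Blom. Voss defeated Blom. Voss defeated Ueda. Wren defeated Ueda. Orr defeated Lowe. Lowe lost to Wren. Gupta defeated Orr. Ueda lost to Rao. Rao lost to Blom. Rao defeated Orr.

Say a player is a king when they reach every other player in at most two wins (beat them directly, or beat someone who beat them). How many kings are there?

Gupta reaches everyone (king).
Orr cannot reach Gupta, Wren in two steps.
Blom reaches everyone (king).
Rao reaches everyone (king).
Lowe cannot reach Gupta in two steps.
Voss reaches everyone (king).
Ueda cannot reach Gupta, Orr, Lowe, Voss, Wren in two steps.
Wren reaches everyone (king).
Kings: Gupta, Blom, Rao, Voss, Wren — 5.

5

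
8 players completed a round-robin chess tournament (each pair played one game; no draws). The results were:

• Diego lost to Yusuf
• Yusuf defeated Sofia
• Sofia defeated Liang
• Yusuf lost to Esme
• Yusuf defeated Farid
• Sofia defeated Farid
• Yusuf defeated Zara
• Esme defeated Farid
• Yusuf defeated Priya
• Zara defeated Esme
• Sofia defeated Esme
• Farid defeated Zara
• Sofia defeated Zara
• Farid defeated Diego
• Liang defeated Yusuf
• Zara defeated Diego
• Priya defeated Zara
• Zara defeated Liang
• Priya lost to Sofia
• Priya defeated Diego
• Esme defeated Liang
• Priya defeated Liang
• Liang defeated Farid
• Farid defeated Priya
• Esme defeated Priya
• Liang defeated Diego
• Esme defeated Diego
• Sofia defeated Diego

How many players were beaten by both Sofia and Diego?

Sofia beat: Liang, Zara, Diego, Priya, Farid, Esme.
Diego beat: no one.
No one was beaten by both.

0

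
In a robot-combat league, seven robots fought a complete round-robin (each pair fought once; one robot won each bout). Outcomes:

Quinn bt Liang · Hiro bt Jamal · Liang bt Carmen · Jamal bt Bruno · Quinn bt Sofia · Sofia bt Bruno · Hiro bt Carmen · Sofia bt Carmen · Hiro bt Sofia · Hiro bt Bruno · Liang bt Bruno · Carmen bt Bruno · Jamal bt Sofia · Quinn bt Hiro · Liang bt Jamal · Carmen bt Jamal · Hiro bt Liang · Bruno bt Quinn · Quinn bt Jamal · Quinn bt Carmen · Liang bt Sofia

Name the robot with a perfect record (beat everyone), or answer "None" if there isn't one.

None

Highest win total is Quinn with 5 (out of 6 possible).
Quinn lost to Bruno, so no robot went undefeated.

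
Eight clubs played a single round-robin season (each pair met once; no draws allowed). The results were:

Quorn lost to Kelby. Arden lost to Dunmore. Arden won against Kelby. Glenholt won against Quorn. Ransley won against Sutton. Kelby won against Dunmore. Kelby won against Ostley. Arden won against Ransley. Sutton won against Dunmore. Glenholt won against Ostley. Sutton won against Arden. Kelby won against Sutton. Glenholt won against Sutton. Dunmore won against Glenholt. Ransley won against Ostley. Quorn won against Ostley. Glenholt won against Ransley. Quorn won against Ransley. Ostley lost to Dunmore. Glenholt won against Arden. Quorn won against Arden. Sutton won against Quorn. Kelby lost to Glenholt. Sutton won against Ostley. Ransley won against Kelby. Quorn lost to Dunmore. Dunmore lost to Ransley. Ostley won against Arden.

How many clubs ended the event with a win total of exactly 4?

4

Win totals: Dunmore 4, Ostley 1, Glenholt 6, Arden 2, Ransley 4, Sutton 4, Kelby 4, Quorn 3.
Exactly 4: Dunmore, Ransley, Sutton, Kelby — 4 clubs.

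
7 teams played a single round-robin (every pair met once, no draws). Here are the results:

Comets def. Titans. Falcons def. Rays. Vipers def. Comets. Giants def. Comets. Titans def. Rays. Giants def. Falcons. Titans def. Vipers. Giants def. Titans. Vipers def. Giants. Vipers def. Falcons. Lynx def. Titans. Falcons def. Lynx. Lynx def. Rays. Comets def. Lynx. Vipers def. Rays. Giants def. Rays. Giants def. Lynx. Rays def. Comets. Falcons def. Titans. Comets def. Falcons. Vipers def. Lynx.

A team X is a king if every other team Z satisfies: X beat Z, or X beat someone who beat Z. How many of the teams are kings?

3

Lynx cannot reach Falcons, Giants in two steps.
Falcons cannot reach Giants in two steps.
Giants reaches everyone (king).
Vipers reaches everyone (king).
Rays cannot reach Giants, Vipers in two steps.
Comets cannot reach Giants in two steps.
Titans reaches everyone (king).
Kings: Giants, Vipers, Titans — 3.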